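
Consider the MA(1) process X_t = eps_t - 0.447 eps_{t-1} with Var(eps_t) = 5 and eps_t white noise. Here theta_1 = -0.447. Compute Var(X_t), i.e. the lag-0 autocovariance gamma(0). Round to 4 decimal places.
\gamma(0) = 5.9990

For an MA(q) process X_t = eps_t + sum_i theta_i eps_{t-i} with
Var(eps_t) = sigma^2, the variance is
  gamma(0) = sigma^2 * (1 + sum_i theta_i^2).
  sum_i theta_i^2 = (-0.447)^2 = 0.199809.
  gamma(0) = 5 * (1 + 0.199809) = 5 * 1.199809 = 5.999045, which rounds to 5.9990.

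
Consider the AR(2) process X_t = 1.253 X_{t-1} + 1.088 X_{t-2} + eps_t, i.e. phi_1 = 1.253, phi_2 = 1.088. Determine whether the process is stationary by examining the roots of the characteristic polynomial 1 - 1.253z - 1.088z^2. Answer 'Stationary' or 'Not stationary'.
\text{Not stationary}

The AR(p) characteristic polynomial is P(z) = 1 - 1.253z - 1.088z^2.
Stationarity requires all roots to lie outside the unit circle, i.e. |z| > 1 for every root.
Set 1 + (-1.253) z + (-1.088) z^2 = 0, i.e. a z^2 + b z + c = 0 with a = -1.088, b = -1.253, c = 1.
Discriminant D = b^2 - 4ac = (-1.253)^2 - 4*(-1.088)*1 = 1.570009 - (-4.352) = 5.922009.
D >= 0, so the roots are real: z = (-b +/- sqrt(D)) / (2a) = (1.253 +/- 2.433518) / (-2.176).
  z_1 = (1.253 + 2.433518) / (-2.176) = -1.6942,   |z_1| = 1.6942.
  z_2 = (1.253 - 2.433518) / (-2.176) = 0.5425,   |z_2| = 0.5425.
Moduli of all roots: 1.6942, 0.5425.
All moduli strictly greater than 1? No.
Verdict: Not stationary.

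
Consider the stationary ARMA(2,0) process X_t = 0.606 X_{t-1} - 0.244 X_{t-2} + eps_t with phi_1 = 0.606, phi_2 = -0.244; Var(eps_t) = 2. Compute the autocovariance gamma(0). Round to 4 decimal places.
\gamma(0) = 2.7883

Multiply the model equation by X_{t-k} and take expectations. With theta_0 = psi_0 = 1 and psi_j the MA(infinity) weights, this gives
  gamma(k) - sum_i phi_i gamma(k-i) = c_k,
  c_k = sigma^2 * sum_{j=k..q} theta_j psi_{j-k}   (c_k = 0 for k > q),
using gamma(-m) = gamma(m).
Pure AR (q = 0): c_0 = sigma^2 = 2, c_k = 0 for k >= 1.
Equations for k = 0, 1, 2 (AR order 2, c_2 = 0):
  (E0) gamma(0) = phi_1 gamma(1) + phi_2 gamma(2) + c_0
  (E1) gamma(1) = phi_1 gamma(0) + phi_2 gamma(1) + c_1
  (E2) gamma(2) = phi_1 gamma(1) + phi_2 gamma(0)
From (E1): gamma(1) = A gamma(0) + B with
  A = phi_1 / (1 - phi_2) = 0.606 / 1.244 = 0.487138,   B = c_1 / (1 - phi_2) = 0 / 1.244 = 0.
Insert (E2) into (E0): gamma(0) (1 - phi_2^2) = phi_1 (1 + phi_2) gamma(1) + c_0.
  phi_1 (1 + phi_2) = (0.606)(0.756) = 0.458136,   1 - phi_2^2 = 0.940464.
Replace gamma(1) by A gamma(0) + B and collect gamma(0):
  gamma(0) [0.940464 - (0.458136)(0.487138)] = c_0 = 2
  gamma(0) * 0.717288 = 2
  gamma(0) = 2 / 0.717288 = 2.788279.
Therefore gamma(0) = 2.7883 (to 4 decimal places).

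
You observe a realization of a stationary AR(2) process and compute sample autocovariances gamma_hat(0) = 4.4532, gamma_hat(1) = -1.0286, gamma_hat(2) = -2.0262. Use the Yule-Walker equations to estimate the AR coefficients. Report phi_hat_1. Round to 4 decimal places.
\hat\phi_{1} = -0.3550

The Yule-Walker equations for an AR(p) process read, in matrix form,
  Gamma_p phi = r_p,   with   (Gamma_p)_{ij} = gamma(|i - j|),
                       (r_p)_i = gamma(i),   i,j = 1..p.
Substitute the sample gammas (Toeplitz matrix and right-hand side of size 2):
  Gamma_p = [[4.4532, -1.0286], [-1.0286, 4.4532]]
  r_p     = [-1.0286, -2.0262]
Written out:
  4.4532 phi_1 - 1.0286 phi_2 = -1.0286
  -1.0286 phi_1 + 4.4532 phi_2 = -2.0262
Solve by Cramer's rule:
  det = gamma(0)^2 - gamma(1)^2 = (4.4532)^2 - (-1.0286)^2 = 19.83099024 - 1.05801796 = 18.77297228
  phi_hat_1 = [gamma(1) gamma(0) - gamma(1) gamma(2)] / det = [(-1.0286)(4.4532) - (-1.0286)(-2.0262)] / 18.77297228 = -6.66471084 / 18.77297228 = -0.355
  phi_hat_2 = [gamma(0) gamma(2) - gamma(1)^2] / det = [(4.4532)(-2.0262) - (-1.0286)^2] / 18.77297228 = -10.0810918 / 18.77297228 = -0.537
So phi_hat = [-0.3550, -0.5370].
Therefore phi_hat_1 = -0.3550.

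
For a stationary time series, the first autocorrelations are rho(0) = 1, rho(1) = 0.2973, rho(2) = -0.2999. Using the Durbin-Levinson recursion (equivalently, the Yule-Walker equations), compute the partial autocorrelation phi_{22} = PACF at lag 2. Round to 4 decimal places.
\phi_{22} = -0.4259

The PACF at lag k is phi_{kk}, the last component of the solution
to the Yule-Walker system G_k phi = r_k where
  (G_k)_{ij} = rho(|i - j|), (r_k)_i = rho(i), i,j = 1..k.
Equivalently, Durbin-Levinson gives phi_{kk} iteratively:
  phi_{11} = rho(1)
  phi_{kk} = [rho(k) - sum_{j=1..k-1} phi_{k-1,j} rho(k-j)]
            / [1 - sum_{j=1..k-1} phi_{k-1,j} rho(j)],
  phi_{k,j} = phi_{k-1,j} - phi_{kk} phi_{k-1,k-j},  j = 1..k-1.
Step k = 1:
  phi_11 = rho(1) = 0.2973.
Step k = 2:
  phi_22 = [rho(2) - phi_11 rho(1)] / [1 - phi_11 rho(1)] = [-0.2999 - (0.2973)(0.2973)] / [1 - (0.2973)(0.2973)]
         = -0.38828729 / 0.91161271 = -0.4259.
Therefore phi_{22} = -0.4259.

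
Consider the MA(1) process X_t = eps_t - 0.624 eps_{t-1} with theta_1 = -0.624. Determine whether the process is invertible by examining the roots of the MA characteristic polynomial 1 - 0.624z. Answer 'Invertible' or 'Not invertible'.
\text{Invertible}

The MA(q) characteristic polynomial is P(z) = 1 - 0.624z.
Invertibility requires all roots to lie outside the unit circle, i.e. |z| > 1 for every root.
This is linear in z: 1 + (-0.624) z = 0  =>  z = -1/(-0.624) = 1.602564,  |z| = 1.602564.
Moduli of all roots: 1.6026.
All moduli strictly greater than 1? Yes.
Verdict: Invertible.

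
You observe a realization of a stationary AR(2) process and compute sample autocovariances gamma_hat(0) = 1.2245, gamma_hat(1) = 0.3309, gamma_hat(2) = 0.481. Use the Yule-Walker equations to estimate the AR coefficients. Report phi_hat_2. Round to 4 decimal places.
\hat\phi_{2} = 0.3450

The Yule-Walker equations for an AR(p) process read, in matrix form,
  Gamma_p phi = r_p,   with   (Gamma_p)_{ij} = gamma(|i - j|),
                       (r_p)_i = gamma(i),   i,j = 1..p.
Substitute the sample gammas (Toeplitz matrix and right-hand side of size 2):
  Gamma_p = [[1.2245, 0.3309], [0.3309, 1.2245]]
  r_p     = [0.3309, 0.481]
Written out:
  1.2245 phi_1 + 0.3309 phi_2 = 0.3309
  0.3309 phi_1 + 1.2245 phi_2 = 0.481
Solve by Cramer's rule:
  det = gamma(0)^2 - gamma(1)^2 = (1.2245)^2 - (0.3309)^2 = 1.49940025 - 0.10949481 = 1.38990544
  phi_hat_1 = [gamma(1) gamma(0) - gamma(1) gamma(2)] / det = [(0.3309)(1.2245) - (0.3309)(0.481)] / 1.38990544 = 0.24602415 / 1.38990544 = 0.177
  phi_hat_2 = [gamma(0) gamma(2) - gamma(1)^2] / det = [(1.2245)(0.481) - (0.3309)^2] / 1.38990544 = 0.47948969 / 1.38990544 = 0.345
So phi_hat = [0.1770, 0.3450].
Therefore phi_hat_2 = 0.3450.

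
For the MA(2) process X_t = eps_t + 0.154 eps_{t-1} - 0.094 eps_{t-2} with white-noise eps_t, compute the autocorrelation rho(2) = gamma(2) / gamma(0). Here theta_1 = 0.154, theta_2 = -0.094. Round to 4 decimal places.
\rho(2) = -0.0910

For an MA(q) process with theta_0 = 1, the autocovariance is
  gamma(k) = sigma^2 * sum_{i=0..q-k} theta_i * theta_{i+k},
and rho(k) = gamma(k) / gamma(0). Sigma^2 cancels.
  numerator   = (1)*(-0.094) = -0.094.
  denominator = (1)^2 + (0.154)^2 + (-0.094)^2 = 1.032552.
  rho(2) = -0.094 / 1.032552 = -0.0910.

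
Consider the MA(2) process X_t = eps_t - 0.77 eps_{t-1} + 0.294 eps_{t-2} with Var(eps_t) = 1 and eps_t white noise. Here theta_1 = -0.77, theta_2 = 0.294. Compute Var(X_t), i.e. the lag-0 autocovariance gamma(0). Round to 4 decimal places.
\gamma(0) = 1.6793

For an MA(q) process X_t = eps_t + sum_i theta_i eps_{t-i} with
Var(eps_t) = sigma^2, the variance is
  gamma(0) = sigma^2 * (1 + sum_i theta_i^2).
  sum_i theta_i^2 = (-0.77)^2 + (0.294)^2 = 0.5929 + 0.086436 = 0.679336.
  gamma(0) = 1 * (1 + 0.679336) = 1 * 1.679336 = 1.679336, which rounds to 1.6793.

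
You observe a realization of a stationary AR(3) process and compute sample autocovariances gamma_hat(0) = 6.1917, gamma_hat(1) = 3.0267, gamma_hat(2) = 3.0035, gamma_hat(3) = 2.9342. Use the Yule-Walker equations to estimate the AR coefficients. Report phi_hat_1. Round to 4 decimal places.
\hat\phi_{1} = 0.2570

The Yule-Walker equations for an AR(p) process read, in matrix form,
  Gamma_p phi = r_p,   with   (Gamma_p)_{ij} = gamma(|i - j|),
                       (r_p)_i = gamma(i),   i,j = 1..p.
Substitute the sample gammas (Toeplitz matrix and right-hand side of size 3):
  Gamma_p = [[6.1917, 3.0267, 3.0035], [3.0267, 6.1917, 3.0267], [3.0035, 3.0267, 6.1917]]
  r_p     = [3.0267, 3.0035, 2.9342]
Written out (R1..R3):
  (R1) 6.1917 phi_1 + 3.0267 phi_2 + 3.0035 phi_3 = 3.0267
  (R2) 3.0267 phi_1 + 6.1917 phi_2 + 3.0267 phi_3 = 3.0035
  (R3) 3.0035 phi_1 + 3.0267 phi_2 + 6.1917 phi_3 = 2.9342
Gaussian elimination:
  R2 <- R2 - (3.0267/6.1917) R1 = R2 - (0.488832) R1:  4.712153 phi_2 + 1.558494 phi_3 = 1.523953
  R3 <- R3 - (3.0035/6.1917) R1 = R3 - (0.485085) R1:  1.558494 phi_2 + 4.734748 phi_3 = 1.465994
  R3 <- R3 - (1.558494/4.712153) R2 = R3 - (0.330739) R2:  4.219293 phi_3 = 0.961963
Back-substitution:
  phi_hat_3 = 0.961963 / 4.219293 = 0.227991
  phi_hat_2 = (1.523953 - (1.558494)(0.227991)) / 4.712153 = 0.248003
  phi_hat_1 = (3.0267 - (3.0267)(0.248003) - (3.0035)(0.227991)) / 6.1917 = 0.257005
So phi_hat = [0.2570, 0.2480, 0.2280].
Therefore phi_hat_1 = 0.2570.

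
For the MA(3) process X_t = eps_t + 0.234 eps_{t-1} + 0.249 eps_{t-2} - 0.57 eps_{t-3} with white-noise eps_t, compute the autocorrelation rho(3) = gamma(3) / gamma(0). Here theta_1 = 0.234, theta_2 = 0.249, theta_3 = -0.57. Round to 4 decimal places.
\rho(3) = -0.3954

For an MA(q) process with theta_0 = 1, the autocovariance is
  gamma(k) = sigma^2 * sum_{i=0..q-k} theta_i * theta_{i+k},
and rho(k) = gamma(k) / gamma(0). Sigma^2 cancels.
  numerator   = (1)*(-0.57) = -0.57.
  denominator = (1)^2 + (0.234)^2 + (0.249)^2 + (-0.57)^2 = 1.441657.
  rho(3) = -0.57 / 1.441657 = -0.3954.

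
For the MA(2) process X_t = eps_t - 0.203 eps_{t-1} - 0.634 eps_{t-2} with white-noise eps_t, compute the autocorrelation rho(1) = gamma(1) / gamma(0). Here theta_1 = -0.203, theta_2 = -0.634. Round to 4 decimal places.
\rho(1) = -0.0515

For an MA(q) process with theta_0 = 1, the autocovariance is
  gamma(k) = sigma^2 * sum_{i=0..q-k} theta_i * theta_{i+k},
and rho(k) = gamma(k) / gamma(0). Sigma^2 cancels.
  numerator   = (1)*(-0.203) + (-0.203)*(-0.634) = -0.074298.
  denominator = (1)^2 + (-0.203)^2 + (-0.634)^2 = 1.443165.
  rho(1) = -0.074298 / 1.443165 = -0.0515.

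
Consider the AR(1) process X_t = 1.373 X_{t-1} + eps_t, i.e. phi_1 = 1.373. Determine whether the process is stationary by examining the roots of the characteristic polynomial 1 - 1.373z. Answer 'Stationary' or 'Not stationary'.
\text{Not stationary}

The AR(p) characteristic polynomial is P(z) = 1 - 1.373z.
Stationarity requires all roots to lie outside the unit circle, i.e. |z| > 1 for every root.
This is linear in z: 1 + (-1.373) z = 0  =>  z = -1/(-1.373) = 0.728332,  |z| = 0.728332.
Moduli of all roots: 0.7283.
All moduli strictly greater than 1? No.
Verdict: Not stationary.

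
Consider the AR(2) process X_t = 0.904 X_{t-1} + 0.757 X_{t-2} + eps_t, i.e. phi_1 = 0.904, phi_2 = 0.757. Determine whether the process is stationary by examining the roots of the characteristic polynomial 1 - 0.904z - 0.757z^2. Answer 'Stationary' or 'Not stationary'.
\text{Not stationary}

The AR(p) characteristic polynomial is P(z) = 1 - 0.904z - 0.757z^2.
Stationarity requires all roots to lie outside the unit circle, i.e. |z| > 1 for every root.
Set 1 + (-0.904) z + (-0.757) z^2 = 0, i.e. a z^2 + b z + c = 0 with a = -0.757, b = -0.904, c = 1.
Discriminant D = b^2 - 4ac = (-0.904)^2 - 4*(-0.757)*1 = 0.817216 - (-3.028) = 3.845216.
D >= 0, so the roots are real: z = (-b +/- sqrt(D)) / (2a) = (0.904 +/- 1.960922) / (-1.514).
  z_1 = (0.904 + 1.960922) / (-1.514) = -1.8923,   |z_1| = 1.8923.
  z_2 = (0.904 - 1.960922) / (-1.514) = 0.6981,   |z_2| = 0.6981.
Moduli of all roots: 1.8923, 0.6981.
All moduli strictly greater than 1? No.
Verdict: Not stationary.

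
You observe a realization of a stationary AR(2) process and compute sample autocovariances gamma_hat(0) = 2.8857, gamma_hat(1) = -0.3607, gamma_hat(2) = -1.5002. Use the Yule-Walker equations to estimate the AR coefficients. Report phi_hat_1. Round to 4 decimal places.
\hat\phi_{1} = -0.1930

The Yule-Walker equations for an AR(p) process read, in matrix form,
  Gamma_p phi = r_p,   with   (Gamma_p)_{ij} = gamma(|i - j|),
                       (r_p)_i = gamma(i),   i,j = 1..p.
Substitute the sample gammas (Toeplitz matrix and right-hand side of size 2):
  Gamma_p = [[2.8857, -0.3607], [-0.3607, 2.8857]]
  r_p     = [-0.3607, -1.5002]
Written out:
  2.8857 phi_1 - 0.3607 phi_2 = -0.3607
  -0.3607 phi_1 + 2.8857 phi_2 = -1.5002
Solve by Cramer's rule:
  det = gamma(0)^2 - gamma(1)^2 = (2.8857)^2 - (-0.3607)^2 = 8.32726449 - 0.13010449 = 8.19716
  phi_hat_1 = [gamma(1) gamma(0) - gamma(1) gamma(2)] / det = [(-0.3607)(2.8857) - (-0.3607)(-1.5002)] / 8.19716 = -1.58199413 / 8.19716 = -0.193
  phi_hat_2 = [gamma(0) gamma(2) - gamma(1)^2] / det = [(2.8857)(-1.5002) - (-0.3607)^2] / 8.19716 = -4.45923163 / 8.19716 = -0.544
So phi_hat = [-0.1930, -0.5440].
Therefore phi_hat_1 = -0.1930.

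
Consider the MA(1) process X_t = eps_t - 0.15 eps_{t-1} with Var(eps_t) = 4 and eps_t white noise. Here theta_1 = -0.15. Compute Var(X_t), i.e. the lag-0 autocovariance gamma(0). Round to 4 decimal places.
\gamma(0) = 4.0900

For an MA(q) process X_t = eps_t + sum_i theta_i eps_{t-i} with
Var(eps_t) = sigma^2, the variance is
  gamma(0) = sigma^2 * (1 + sum_i theta_i^2).
  sum_i theta_i^2 = (-0.15)^2 = 0.0225.
  gamma(0) = 4 * (1 + 0.0225) = 4 * 1.0225 = 4.09, which rounds to 4.0900.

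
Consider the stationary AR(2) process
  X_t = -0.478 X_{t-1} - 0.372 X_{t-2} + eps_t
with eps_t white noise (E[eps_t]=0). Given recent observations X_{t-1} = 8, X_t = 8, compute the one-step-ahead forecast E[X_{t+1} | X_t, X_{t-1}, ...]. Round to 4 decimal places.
E[X_{t+1} \mid \mathcal F_t] = -6.8000

For an AR(p) model X_t = c + sum_i phi_i X_{t-i} + eps_t, the
one-step-ahead conditional mean is
  E[X_{t+1} | X_t, ...] = c + sum_i phi_i X_{t+1-i}.
Substitute known values:
  E[X_{t+1} | ...] = (-0.478) * (8) + (-0.372) * (8)
                   = -6.8000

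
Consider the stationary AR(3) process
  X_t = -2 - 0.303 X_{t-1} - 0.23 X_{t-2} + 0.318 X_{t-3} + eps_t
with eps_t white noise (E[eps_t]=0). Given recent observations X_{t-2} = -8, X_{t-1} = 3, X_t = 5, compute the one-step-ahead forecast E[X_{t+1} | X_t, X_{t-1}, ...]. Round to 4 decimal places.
E[X_{t+1} \mid \mathcal F_t] = -6.7490

For an AR(p) model X_t = c + sum_i phi_i X_{t-i} + eps_t, the
one-step-ahead conditional mean is
  E[X_{t+1} | X_t, ...] = c + sum_i phi_i X_{t+1-i}.
Substitute known values:
  E[X_{t+1} | ...] = -2 + (-0.303) * (5) + (-0.23) * (3) + (0.318) * (-8)
                   = -6.7490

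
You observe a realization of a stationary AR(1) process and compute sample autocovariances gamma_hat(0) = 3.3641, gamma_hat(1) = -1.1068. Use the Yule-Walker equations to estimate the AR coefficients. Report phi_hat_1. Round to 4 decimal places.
\hat\phi_{1} = -0.3290

The Yule-Walker equations for an AR(p) process read, in matrix form,
  Gamma_p phi = r_p,   with   (Gamma_p)_{ij} = gamma(|i - j|),
                       (r_p)_i = gamma(i),   i,j = 1..p.
Substitute the sample gammas (Toeplitz matrix and right-hand side of size 1):
  Gamma_p = [[3.3641]]
  r_p     = [-1.1068]
With p = 1 this is the single equation gamma(0) phi_1 = gamma(1):
  phi_hat_1 = gamma(1) / gamma(0) = -1.1068 / 3.3641 = -0.3290.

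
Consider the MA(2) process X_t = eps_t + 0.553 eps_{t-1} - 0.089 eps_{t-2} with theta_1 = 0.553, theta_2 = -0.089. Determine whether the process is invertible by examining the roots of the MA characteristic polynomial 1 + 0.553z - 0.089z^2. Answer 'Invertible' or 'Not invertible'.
\text{Invertible}

The MA(q) characteristic polynomial is P(z) = 1 + 0.553z - 0.089z^2.
Invertibility requires all roots to lie outside the unit circle, i.e. |z| > 1 for every root.
Set 1 + (0.553) z + (-0.089) z^2 = 0, i.e. a z^2 + b z + c = 0 with a = -0.089, b = 0.553, c = 1.
Discriminant D = b^2 - 4ac = (0.553)^2 - 4*(-0.089)*1 = 0.305809 - (-0.356) = 0.661809.
D >= 0, so the roots are real: z = (-b +/- sqrt(D)) / (2a) = (-0.553 +/- 0.813516) / (-0.178).
  z_1 = (-0.553 + 0.813516) / (-0.178) = -1.4636,   |z_1| = 1.4636.
  z_2 = (-0.553 - 0.813516) / (-0.178) = 7.6771,   |z_2| = 7.6771.
Moduli of all roots: 1.4636, 7.6771.
All moduli strictly greater than 1? Yes.
Verdict: Invertible.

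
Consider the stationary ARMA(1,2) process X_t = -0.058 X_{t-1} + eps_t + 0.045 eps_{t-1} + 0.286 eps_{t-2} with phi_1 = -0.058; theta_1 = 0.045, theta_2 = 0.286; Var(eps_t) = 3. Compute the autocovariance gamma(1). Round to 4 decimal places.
\gamma(1) = -0.0645

Multiply the model equation by X_{t-k} and take expectations. With theta_0 = psi_0 = 1 and psi_j the MA(infinity) weights, this gives
  gamma(k) - sum_i phi_i gamma(k-i) = c_k,
  c_k = sigma^2 * sum_{j=k..q} theta_j psi_{j-k}   (c_k = 0 for k > q),
using gamma(-m) = gamma(m).
psi-weights needed (psi_j = theta_j + sum_i phi_i psi_{j-i}):
  psi_1 = theta_1 + phi_1 = 0.045 + (-0.058) = -0.013
  psi_2 = theta_2 + phi_1 psi_1 = 0.286 + (-0.058)(-0.013) = 0.286754
Right-hand sides:
  c_0 = sigma^2 (1 + theta_1 psi_1 + theta_2 psi_2) = 3 * (1 + (0.045)(-0.013) + (0.286)(0.286754)) = 3 * 1.081427 = 3.24428
  c_1 = sigma^2 (theta_1 + theta_2 psi_1) = 3 * (0.045 + (0.286)(-0.013)) = 0.123846
  c_2 = sigma^2 theta_2 = 3 * (0.286) = 0.858
Equations for k = 0 and k = 1 (AR order 1):
  gamma(0) = phi_1 gamma(1) + c_0
  gamma(1) = phi_1 gamma(0) + c_1
Substituting the second into the first: gamma(0) (1 - phi_1^2) = c_0 + phi_1 c_1, so
  gamma(0) = (c_0 + phi_1 c_1) / (1 - phi_1^2) = (3.24428 + (-0.058)(0.123846)) / (1 - (-0.058)^2) = 3.237097 / 0.996636 = 3.248023.
  gamma(1) = phi_1 gamma(0) + c_1 = (-0.058)(3.248023) + (0.123846) = -0.064539.
Therefore gamma(1) = -0.0645 (to 4 decimal places).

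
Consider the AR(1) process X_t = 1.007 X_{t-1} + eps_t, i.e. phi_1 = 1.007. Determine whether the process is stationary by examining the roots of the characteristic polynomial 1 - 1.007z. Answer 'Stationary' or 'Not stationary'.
\text{Not stationary}

The AR(p) characteristic polynomial is P(z) = 1 - 1.007z.
Stationarity requires all roots to lie outside the unit circle, i.e. |z| > 1 for every root.
This is linear in z: 1 + (-1.007) z = 0  =>  z = -1/(-1.007) = 0.993049,  |z| = 0.993049.
Moduli of all roots: 0.9930.
All moduli strictly greater than 1? No.
Verdict: Not stationary.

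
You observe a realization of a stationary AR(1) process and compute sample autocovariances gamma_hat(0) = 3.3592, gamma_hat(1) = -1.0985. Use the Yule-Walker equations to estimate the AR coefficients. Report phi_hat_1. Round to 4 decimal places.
\hat\phi_{1} = -0.3270

The Yule-Walker equations for an AR(p) process read, in matrix form,
  Gamma_p phi = r_p,   with   (Gamma_p)_{ij} = gamma(|i - j|),
                       (r_p)_i = gamma(i),   i,j = 1..p.
Substitute the sample gammas (Toeplitz matrix and right-hand side of size 1):
  Gamma_p = [[3.3592]]
  r_p     = [-1.0985]
With p = 1 this is the single equation gamma(0) phi_1 = gamma(1):
  phi_hat_1 = gamma(1) / gamma(0) = -1.0985 / 3.3592 = -0.3270.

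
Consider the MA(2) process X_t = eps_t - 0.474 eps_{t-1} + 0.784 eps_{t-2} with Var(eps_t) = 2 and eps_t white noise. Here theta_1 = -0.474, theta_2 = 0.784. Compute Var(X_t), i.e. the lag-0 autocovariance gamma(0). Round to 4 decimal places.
\gamma(0) = 3.6787

For an MA(q) process X_t = eps_t + sum_i theta_i eps_{t-i} with
Var(eps_t) = sigma^2, the variance is
  gamma(0) = sigma^2 * (1 + sum_i theta_i^2).
  sum_i theta_i^2 = (-0.474)^2 + (0.784)^2 = 0.224676 + 0.614656 = 0.839332.
  gamma(0) = 2 * (1 + 0.839332) = 2 * 1.839332 = 3.678664, which rounds to 3.6787.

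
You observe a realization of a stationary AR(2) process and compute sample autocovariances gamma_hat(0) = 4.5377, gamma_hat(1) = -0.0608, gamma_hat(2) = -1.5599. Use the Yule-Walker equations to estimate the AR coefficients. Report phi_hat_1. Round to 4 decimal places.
\hat\phi_{1} = -0.0180

The Yule-Walker equations for an AR(p) process read, in matrix form,
  Gamma_p phi = r_p,   with   (Gamma_p)_{ij} = gamma(|i - j|),
                       (r_p)_i = gamma(i),   i,j = 1..p.
Substitute the sample gammas (Toeplitz matrix and right-hand side of size 2):
  Gamma_p = [[4.5377, -0.0608], [-0.0608, 4.5377]]
  r_p     = [-0.0608, -1.5599]
Written out:
  4.5377 phi_1 - 0.0608 phi_2 = -0.0608
  -0.0608 phi_1 + 4.5377 phi_2 = -1.5599
Solve by Cramer's rule:
  det = gamma(0)^2 - gamma(1)^2 = (4.5377)^2 - (-0.0608)^2 = 20.59072129 - 0.00369664 = 20.58702465
  phi_hat_1 = [gamma(1) gamma(0) - gamma(1) gamma(2)] / det = [(-0.0608)(4.5377) - (-0.0608)(-1.5599)] / 20.58702465 = -0.37073408 / 20.58702465 = -0.018
  phi_hat_2 = [gamma(0) gamma(2) - gamma(1)^2] / det = [(4.5377)(-1.5599) - (-0.0608)^2] / 20.58702465 = -7.08205487 / 20.58702465 = -0.344
So phi_hat = [-0.0180, -0.3440].
Therefore phi_hat_1 = -0.0180.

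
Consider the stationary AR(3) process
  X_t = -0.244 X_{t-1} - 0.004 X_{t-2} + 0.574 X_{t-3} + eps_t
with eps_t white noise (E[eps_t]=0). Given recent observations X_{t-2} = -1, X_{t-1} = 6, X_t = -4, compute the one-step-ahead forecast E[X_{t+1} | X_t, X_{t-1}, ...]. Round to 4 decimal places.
E[X_{t+1} \mid \mathcal F_t] = 0.3780

For an AR(p) model X_t = c + sum_i phi_i X_{t-i} + eps_t, the
one-step-ahead conditional mean is
  E[X_{t+1} | X_t, ...] = c + sum_i phi_i X_{t+1-i}.
Substitute known values:
  E[X_{t+1} | ...] = (-0.244) * (-4) + (-0.004) * (6) + (0.574) * (-1)
                   = 0.3780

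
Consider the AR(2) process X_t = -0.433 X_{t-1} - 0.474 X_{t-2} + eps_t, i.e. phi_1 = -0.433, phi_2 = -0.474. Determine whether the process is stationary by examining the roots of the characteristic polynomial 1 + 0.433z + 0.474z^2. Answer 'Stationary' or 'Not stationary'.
\text{Stationary}

The AR(p) characteristic polynomial is P(z) = 1 + 0.433z + 0.474z^2.
Stationarity requires all roots to lie outside the unit circle, i.e. |z| > 1 for every root.
Set 1 + (0.433) z + (0.474) z^2 = 0, i.e. a z^2 + b z + c = 0 with a = 0.474, b = 0.433, c = 1.
Discriminant D = b^2 - 4ac = (0.433)^2 - 4*(0.474)*1 = 0.187489 - (1.896) = -1.708511.
D < 0, so the roots are the complex-conjugate pair z = (-b +/- i sqrt(-D)) / (2a) = -0.4568 +/- 1.3788i.
For a conjugate pair |z|^2 = z * conj(z) = (product of roots) = c/a = 1/(0.474) = 2.109705, so |z| = sqrt(2.109705) = 1.4525 for both roots.
Moduli of all roots: 1.4525, 1.4525.
All moduli strictly greater than 1? Yes.
Verdict: Stationary.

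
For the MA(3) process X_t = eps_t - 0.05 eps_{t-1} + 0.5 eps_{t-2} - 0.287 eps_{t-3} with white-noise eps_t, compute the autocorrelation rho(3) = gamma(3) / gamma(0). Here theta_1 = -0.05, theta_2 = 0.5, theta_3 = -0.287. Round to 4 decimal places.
\rho(3) = -0.2150

For an MA(q) process with theta_0 = 1, the autocovariance is
  gamma(k) = sigma^2 * sum_{i=0..q-k} theta_i * theta_{i+k},
and rho(k) = gamma(k) / gamma(0). Sigma^2 cancels.
  numerator   = (1)*(-0.287) = -0.287.
  denominator = (1)^2 + (-0.05)^2 + (0.5)^2 + (-0.287)^2 = 1.334869.
  rho(3) = -0.287 / 1.334869 = -0.2150.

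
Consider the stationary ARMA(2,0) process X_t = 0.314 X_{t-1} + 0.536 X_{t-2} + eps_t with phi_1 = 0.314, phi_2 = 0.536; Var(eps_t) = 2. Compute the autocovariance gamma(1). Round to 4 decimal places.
\gamma(1) = 3.5035

Multiply the model equation by X_{t-k} and take expectations. With theta_0 = psi_0 = 1 and psi_j the MA(infinity) weights, this gives
  gamma(k) - sum_i phi_i gamma(k-i) = c_k,
  c_k = sigma^2 * sum_{j=k..q} theta_j psi_{j-k}   (c_k = 0 for k > q),
using gamma(-m) = gamma(m).
Pure AR (q = 0): c_0 = sigma^2 = 2, c_k = 0 for k >= 1.
Equations for k = 0, 1, 2 (AR order 2, c_2 = 0):
  (E0) gamma(0) = phi_1 gamma(1) + phi_2 gamma(2) + c_0
  (E1) gamma(1) = phi_1 gamma(0) + phi_2 gamma(1) + c_1
  (E2) gamma(2) = phi_1 gamma(1) + phi_2 gamma(0)
From (E1): gamma(1) = A gamma(0) + B with
  A = phi_1 / (1 - phi_2) = 0.314 / 0.464 = 0.676724,   B = c_1 / (1 - phi_2) = 0 / 0.464 = 0.
Insert (E2) into (E0): gamma(0) (1 - phi_2^2) = phi_1 (1 + phi_2) gamma(1) + c_0.
  phi_1 (1 + phi_2) = (0.314)(1.536) = 0.482304,   1 - phi_2^2 = 0.712704.
Replace gamma(1) by A gamma(0) + B and collect gamma(0):
  gamma(0) [0.712704 - (0.482304)(0.676724)] = c_0 = 2
  gamma(0) * 0.386317 = 2
  gamma(0) = 2 / 0.386317 = 5.177092.
  gamma(1) = A gamma(0) = (0.676724)(5.177092) = 3.503463.
Therefore gamma(1) = 3.5035 (to 4 decimal places).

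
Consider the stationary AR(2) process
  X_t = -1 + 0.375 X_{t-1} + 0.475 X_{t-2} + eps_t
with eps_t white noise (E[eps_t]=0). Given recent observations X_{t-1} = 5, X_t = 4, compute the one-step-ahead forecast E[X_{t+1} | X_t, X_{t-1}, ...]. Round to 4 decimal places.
E[X_{t+1} \mid \mathcal F_t] = 2.8750

For an AR(p) model X_t = c + sum_i phi_i X_{t-i} + eps_t, the
one-step-ahead conditional mean is
  E[X_{t+1} | X_t, ...] = c + sum_i phi_i X_{t+1-i}.
Substitute known values:
  E[X_{t+1} | ...] = -1 + (0.375) * (4) + (0.475) * (5)
                   = 2.8750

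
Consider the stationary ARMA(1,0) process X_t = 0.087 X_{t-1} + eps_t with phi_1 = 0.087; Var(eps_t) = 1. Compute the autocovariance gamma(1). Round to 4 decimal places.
\gamma(1) = 0.0877

Multiply the model equation by X_{t-k} and take expectations. With theta_0 = psi_0 = 1 and psi_j the MA(infinity) weights, this gives
  gamma(k) - sum_i phi_i gamma(k-i) = c_k,
  c_k = sigma^2 * sum_{j=k..q} theta_j psi_{j-k}   (c_k = 0 for k > q),
using gamma(-m) = gamma(m).
Pure AR (q = 0): c_0 = sigma^2 = 1, c_k = 0 for k >= 1.
Equations for k = 0 and k = 1 (AR order 1):
  gamma(0) = phi_1 gamma(1) + c_0
  gamma(1) = phi_1 gamma(0) + c_1
Substituting the second into the first: gamma(0) (1 - phi_1^2) = c_0 + phi_1 c_1, so
  gamma(0) = c_0 / (1 - phi_1^2) = 1 / (1 - (0.087)^2) = 1 / 0.992431 = 1.007627.
  gamma(1) = phi_1 gamma(0) = (0.087)(1.007627) = 0.087664.
Therefore gamma(1) = 0.0877 (to 4 decimal places).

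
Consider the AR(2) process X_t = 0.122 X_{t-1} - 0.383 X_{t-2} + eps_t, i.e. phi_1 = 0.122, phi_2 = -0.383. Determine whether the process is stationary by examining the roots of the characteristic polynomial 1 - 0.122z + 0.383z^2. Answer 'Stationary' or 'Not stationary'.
\text{Stationary}

The AR(p) characteristic polynomial is P(z) = 1 - 0.122z + 0.383z^2.
Stationarity requires all roots to lie outside the unit circle, i.e. |z| > 1 for every root.
Set 1 + (-0.122) z + (0.383) z^2 = 0, i.e. a z^2 + b z + c = 0 with a = 0.383, b = -0.122, c = 1.
Discriminant D = b^2 - 4ac = (-0.122)^2 - 4*(0.383)*1 = 0.014884 - (1.532) = -1.517116.
D < 0, so the roots are the complex-conjugate pair z = (-b +/- i sqrt(-D)) / (2a) = 0.1593 +/- 1.608i.
For a conjugate pair |z|^2 = z * conj(z) = (product of roots) = c/a = 1/(0.383) = 2.610966, so |z| = sqrt(2.610966) = 1.6158 for both roots.
Moduli of all roots: 1.6158, 1.6158.
All moduli strictly greater than 1? Yes.
Verdict: Stationary.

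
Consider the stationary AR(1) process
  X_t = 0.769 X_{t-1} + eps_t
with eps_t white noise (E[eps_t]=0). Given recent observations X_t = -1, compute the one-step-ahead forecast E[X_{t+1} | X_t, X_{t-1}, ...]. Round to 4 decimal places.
E[X_{t+1} \mid \mathcal F_t] = -0.7690

For an AR(p) model X_t = c + sum_i phi_i X_{t-i} + eps_t, the
one-step-ahead conditional mean is
  E[X_{t+1} | X_t, ...] = c + sum_i phi_i X_{t+1-i}.
Substitute known values:
  E[X_{t+1} | ...] = (0.769) * (-1)
                   = -0.7690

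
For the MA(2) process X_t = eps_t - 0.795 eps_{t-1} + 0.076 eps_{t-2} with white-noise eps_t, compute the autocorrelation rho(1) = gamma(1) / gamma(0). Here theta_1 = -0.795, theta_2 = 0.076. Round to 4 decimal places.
\rho(1) = -0.5223

For an MA(q) process with theta_0 = 1, the autocovariance is
  gamma(k) = sigma^2 * sum_{i=0..q-k} theta_i * theta_{i+k},
and rho(k) = gamma(k) / gamma(0). Sigma^2 cancels.
  numerator   = (1)*(-0.795) + (-0.795)*(0.076) = -0.85542.
  denominator = (1)^2 + (-0.795)^2 + (0.076)^2 = 1.637801.
  rho(1) = -0.85542 / 1.637801 = -0.5223.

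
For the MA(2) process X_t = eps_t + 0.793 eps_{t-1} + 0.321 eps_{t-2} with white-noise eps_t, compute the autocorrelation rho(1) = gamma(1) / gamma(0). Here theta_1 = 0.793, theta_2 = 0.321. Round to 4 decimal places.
\rho(1) = 0.6049

For an MA(q) process with theta_0 = 1, the autocovariance is
  gamma(k) = sigma^2 * sum_{i=0..q-k} theta_i * theta_{i+k},
and rho(k) = gamma(k) / gamma(0). Sigma^2 cancels.
  numerator   = (1)*(0.793) + (0.793)*(0.321) = 1.047553.
  denominator = (1)^2 + (0.793)^2 + (0.321)^2 = 1.73189.
  rho(1) = 1.047553 / 1.73189 = 0.6049.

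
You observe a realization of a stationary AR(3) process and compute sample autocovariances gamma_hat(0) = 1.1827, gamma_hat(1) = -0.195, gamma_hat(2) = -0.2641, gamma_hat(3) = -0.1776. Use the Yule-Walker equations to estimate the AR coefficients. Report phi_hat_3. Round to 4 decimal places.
\hat\phi_{3} = -0.2630

The Yule-Walker equations for an AR(p) process read, in matrix form,
  Gamma_p phi = r_p,   with   (Gamma_p)_{ij} = gamma(|i - j|),
                       (r_p)_i = gamma(i),   i,j = 1..p.
Substitute the sample gammas (Toeplitz matrix and right-hand side of size 3):
  Gamma_p = [[1.1827, -0.195, -0.2641], [-0.195, 1.1827, -0.195], [-0.2641, -0.195, 1.1827]]
  r_p     = [-0.195, -0.2641, -0.1776]
Written out (R1..R3):
  (R1) 1.1827 phi_1 - 0.195 phi_2 - 0.2641 phi_3 = -0.195
  (R2) -0.195 phi_1 + 1.1827 phi_2 - 0.195 phi_3 = -0.2641
  (R3) -0.2641 phi_1 - 0.195 phi_2 + 1.1827 phi_3 = -0.1776
Gaussian elimination:
  R2 <- R2 - (-0.195/1.1827) R1 = R2 - (-0.164877) R1:  1.150549 phi_2 - 0.238544 phi_3 = -0.296251
  R3 <- R3 - (-0.2641/1.1827) R1 = R3 - (-0.223303) R1:  -0.238544 phi_2 + 1.123726 phi_3 = -0.221144
  R3 <- R3 - (-0.238544/1.150549) R2 = R3 - (-0.207331) R2:  1.074268 phi_3 = -0.282566
Back-substitution:
  phi_hat_3 = -0.282566 / 1.074268 = -0.263031
  phi_hat_2 = (-0.296251 - (-0.238544)(-0.263031)) / 1.150549 = -0.312021
  phi_hat_1 = (-0.195 - (-0.195)(-0.312021) - (-0.2641)(-0.263031)) / 1.1827 = -0.275058
So phi_hat = [-0.2751, -0.3120, -0.2630].
Therefore phi_hat_3 = -0.2630.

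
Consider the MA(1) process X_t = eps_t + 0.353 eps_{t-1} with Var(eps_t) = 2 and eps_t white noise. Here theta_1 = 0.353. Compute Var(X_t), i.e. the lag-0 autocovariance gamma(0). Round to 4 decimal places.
\gamma(0) = 2.2492

For an MA(q) process X_t = eps_t + sum_i theta_i eps_{t-i} with
Var(eps_t) = sigma^2, the variance is
  gamma(0) = sigma^2 * (1 + sum_i theta_i^2).
  sum_i theta_i^2 = (0.353)^2 = 0.124609.
  gamma(0) = 2 * (1 + 0.124609) = 2 * 1.124609 = 2.249218, which rounds to 2.2492.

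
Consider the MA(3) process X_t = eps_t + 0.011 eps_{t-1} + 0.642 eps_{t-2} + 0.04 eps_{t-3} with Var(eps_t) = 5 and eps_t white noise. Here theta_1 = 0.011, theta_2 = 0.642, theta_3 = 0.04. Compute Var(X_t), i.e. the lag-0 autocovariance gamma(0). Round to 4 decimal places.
\gamma(0) = 7.0694

For an MA(q) process X_t = eps_t + sum_i theta_i eps_{t-i} with
Var(eps_t) = sigma^2, the variance is
  gamma(0) = sigma^2 * (1 + sum_i theta_i^2).
  sum_i theta_i^2 = (0.011)^2 + (0.642)^2 + (0.04)^2 = 0.000121 + 0.412164 + 0.0016 = 0.413885.
  gamma(0) = 5 * (1 + 0.413885) = 5 * 1.413885 = 7.069425, which rounds to 7.0694.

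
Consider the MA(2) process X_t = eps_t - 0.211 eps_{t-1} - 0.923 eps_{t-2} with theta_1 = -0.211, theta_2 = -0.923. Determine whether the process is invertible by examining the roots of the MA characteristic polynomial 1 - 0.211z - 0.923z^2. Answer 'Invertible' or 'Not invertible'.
\text{Not invertible}

The MA(q) characteristic polynomial is P(z) = 1 - 0.211z - 0.923z^2.
Invertibility requires all roots to lie outside the unit circle, i.e. |z| > 1 for every root.
Set 1 + (-0.211) z + (-0.923) z^2 = 0, i.e. a z^2 + b z + c = 0 with a = -0.923, b = -0.211, c = 1.
Discriminant D = b^2 - 4ac = (-0.211)^2 - 4*(-0.923)*1 = 0.044521 - (-3.692) = 3.736521.
D >= 0, so the roots are real: z = (-b +/- sqrt(D)) / (2a) = (0.211 +/- 1.933008) / (-1.846).
  z_1 = (0.211 + 1.933008) / (-1.846) = -1.1614,   |z_1| = 1.1614.
  z_2 = (0.211 - 1.933008) / (-1.846) = 0.9328,   |z_2| = 0.9328.
Moduli of all roots: 1.1614, 0.9328.
All moduli strictly greater than 1? No.
Verdict: Not invertible.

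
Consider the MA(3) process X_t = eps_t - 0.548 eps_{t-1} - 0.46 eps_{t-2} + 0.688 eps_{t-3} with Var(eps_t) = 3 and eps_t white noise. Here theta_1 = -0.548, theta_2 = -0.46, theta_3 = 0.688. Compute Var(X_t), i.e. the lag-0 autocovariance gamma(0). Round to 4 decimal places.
\gamma(0) = 5.9557

For an MA(q) process X_t = eps_t + sum_i theta_i eps_{t-i} with
Var(eps_t) = sigma^2, the variance is
  gamma(0) = sigma^2 * (1 + sum_i theta_i^2).
  sum_i theta_i^2 = (-0.548)^2 + (-0.46)^2 + (0.688)^2 = 0.300304 + 0.2116 + 0.473344 = 0.985248.
  gamma(0) = 3 * (1 + 0.985248) = 3 * 1.985248 = 5.955744, which rounds to 5.9557.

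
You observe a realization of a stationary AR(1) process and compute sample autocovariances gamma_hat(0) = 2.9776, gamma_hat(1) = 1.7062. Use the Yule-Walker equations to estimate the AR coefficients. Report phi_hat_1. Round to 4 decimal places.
\hat\phi_{1} = 0.5730

The Yule-Walker equations for an AR(p) process read, in matrix form,
  Gamma_p phi = r_p,   with   (Gamma_p)_{ij} = gamma(|i - j|),
                       (r_p)_i = gamma(i),   i,j = 1..p.
Substitute the sample gammas (Toeplitz matrix and right-hand side of size 1):
  Gamma_p = [[2.9776]]
  r_p     = [1.7062]
With p = 1 this is the single equation gamma(0) phi_1 = gamma(1):
  phi_hat_1 = gamma(1) / gamma(0) = 1.7062 / 2.9776 = 0.5730.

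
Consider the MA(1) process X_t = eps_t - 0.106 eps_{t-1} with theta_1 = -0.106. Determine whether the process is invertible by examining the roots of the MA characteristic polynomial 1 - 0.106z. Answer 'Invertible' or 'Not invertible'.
\text{Invertible}

The MA(q) characteristic polynomial is P(z) = 1 - 0.106z.
Invertibility requires all roots to lie outside the unit circle, i.e. |z| > 1 for every root.
This is linear in z: 1 + (-0.106) z = 0  =>  z = -1/(-0.106) = 9.433962,  |z| = 9.433962.
Moduli of all roots: 9.4340.
All moduli strictly greater than 1? Yes.
Verdict: Invertible.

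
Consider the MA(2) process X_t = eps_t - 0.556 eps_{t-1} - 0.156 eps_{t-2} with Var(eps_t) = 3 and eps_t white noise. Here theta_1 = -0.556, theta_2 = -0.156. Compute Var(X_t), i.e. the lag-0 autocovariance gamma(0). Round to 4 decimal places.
\gamma(0) = 4.0004

For an MA(q) process X_t = eps_t + sum_i theta_i eps_{t-i} with
Var(eps_t) = sigma^2, the variance is
  gamma(0) = sigma^2 * (1 + sum_i theta_i^2).
  sum_i theta_i^2 = (-0.556)^2 + (-0.156)^2 = 0.309136 + 0.024336 = 0.333472.
  gamma(0) = 3 * (1 + 0.333472) = 3 * 1.333472 = 4.000416, which rounds to 4.0004.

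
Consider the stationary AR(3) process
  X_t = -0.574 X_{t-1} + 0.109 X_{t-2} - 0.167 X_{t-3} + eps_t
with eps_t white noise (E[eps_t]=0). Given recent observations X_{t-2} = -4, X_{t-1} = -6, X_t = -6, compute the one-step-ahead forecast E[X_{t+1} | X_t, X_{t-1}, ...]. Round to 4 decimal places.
E[X_{t+1} \mid \mathcal F_t] = 3.4580

For an AR(p) model X_t = c + sum_i phi_i X_{t-i} + eps_t, the
one-step-ahead conditional mean is
  E[X_{t+1} | X_t, ...] = c + sum_i phi_i X_{t+1-i}.
Substitute known values:
  E[X_{t+1} | ...] = (-0.574) * (-6) + (0.109) * (-6) + (-0.167) * (-4)
                   = 3.4580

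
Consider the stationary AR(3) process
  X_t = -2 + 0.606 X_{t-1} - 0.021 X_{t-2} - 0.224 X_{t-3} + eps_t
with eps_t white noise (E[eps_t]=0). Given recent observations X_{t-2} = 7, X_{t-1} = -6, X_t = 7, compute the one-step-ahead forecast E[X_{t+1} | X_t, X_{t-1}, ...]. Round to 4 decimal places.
E[X_{t+1} \mid \mathcal F_t] = 0.8000

For an AR(p) model X_t = c + sum_i phi_i X_{t-i} + eps_t, the
one-step-ahead conditional mean is
  E[X_{t+1} | X_t, ...] = c + sum_i phi_i X_{t+1-i}.
Substitute known values:
  E[X_{t+1} | ...] = -2 + (0.606) * (7) + (-0.021) * (-6) + (-0.224) * (7)
                   = 0.8000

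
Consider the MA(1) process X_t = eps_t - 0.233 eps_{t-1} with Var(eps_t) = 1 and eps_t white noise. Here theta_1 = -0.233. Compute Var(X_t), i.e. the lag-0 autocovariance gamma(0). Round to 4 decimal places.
\gamma(0) = 1.0543

For an MA(q) process X_t = eps_t + sum_i theta_i eps_{t-i} with
Var(eps_t) = sigma^2, the variance is
  gamma(0) = sigma^2 * (1 + sum_i theta_i^2).
  sum_i theta_i^2 = (-0.233)^2 = 0.054289.
  gamma(0) = 1 * (1 + 0.054289) = 1 * 1.054289 = 1.054289, which rounds to 1.0543.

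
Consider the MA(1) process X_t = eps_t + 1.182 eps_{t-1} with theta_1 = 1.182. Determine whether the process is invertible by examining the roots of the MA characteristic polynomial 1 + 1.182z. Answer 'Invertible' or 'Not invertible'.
\text{Not invertible}

The MA(q) characteristic polynomial is P(z) = 1 + 1.182z.
Invertibility requires all roots to lie outside the unit circle, i.e. |z| > 1 for every root.
This is linear in z: 1 + (1.182) z = 0  =>  z = -1/(1.182) = -0.846024,  |z| = 0.846024.
Moduli of all roots: 0.8460.
All moduli strictly greater than 1? No.
Verdict: Not invertible.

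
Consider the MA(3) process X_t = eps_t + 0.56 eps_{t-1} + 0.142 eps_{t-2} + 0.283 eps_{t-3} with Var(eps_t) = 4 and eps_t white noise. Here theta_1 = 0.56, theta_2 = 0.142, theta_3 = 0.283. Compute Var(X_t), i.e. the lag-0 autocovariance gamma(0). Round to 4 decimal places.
\gamma(0) = 5.6554

For an MA(q) process X_t = eps_t + sum_i theta_i eps_{t-i} with
Var(eps_t) = sigma^2, the variance is
  gamma(0) = sigma^2 * (1 + sum_i theta_i^2).
  sum_i theta_i^2 = (0.56)^2 + (0.142)^2 + (0.283)^2 = 0.3136 + 0.020164 + 0.080089 = 0.413853.
  gamma(0) = 4 * (1 + 0.413853) = 4 * 1.413853 = 5.655412, which rounds to 5.6554.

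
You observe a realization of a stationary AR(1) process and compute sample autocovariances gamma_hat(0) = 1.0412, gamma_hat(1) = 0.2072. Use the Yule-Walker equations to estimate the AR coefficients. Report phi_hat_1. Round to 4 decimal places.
\hat\phi_{1} = 0.1990

The Yule-Walker equations for an AR(p) process read, in matrix form,
  Gamma_p phi = r_p,   with   (Gamma_p)_{ij} = gamma(|i - j|),
                       (r_p)_i = gamma(i),   i,j = 1..p.
Substitute the sample gammas (Toeplitz matrix and right-hand side of size 1):
  Gamma_p = [[1.0412]]
  r_p     = [0.2072]
With p = 1 this is the single equation gamma(0) phi_1 = gamma(1):
  phi_hat_1 = gamma(1) / gamma(0) = 0.2072 / 1.0412 = 0.1990.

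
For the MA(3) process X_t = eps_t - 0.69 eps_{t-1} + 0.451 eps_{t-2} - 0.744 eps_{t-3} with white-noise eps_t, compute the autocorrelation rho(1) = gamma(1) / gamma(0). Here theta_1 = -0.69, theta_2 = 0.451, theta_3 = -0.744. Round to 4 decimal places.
\rho(1) = -0.5986

For an MA(q) process with theta_0 = 1, the autocovariance is
  gamma(k) = sigma^2 * sum_{i=0..q-k} theta_i * theta_{i+k},
and rho(k) = gamma(k) / gamma(0). Sigma^2 cancels.
  numerator   = (1)*(-0.69) + (-0.69)*(0.451) + (0.451)*(-0.744) = -1.336734.
  denominator = (1)^2 + (-0.69)^2 + (0.451)^2 + (-0.744)^2 = 2.233037.
  rho(1) = -1.336734 / 2.233037 = -0.5986.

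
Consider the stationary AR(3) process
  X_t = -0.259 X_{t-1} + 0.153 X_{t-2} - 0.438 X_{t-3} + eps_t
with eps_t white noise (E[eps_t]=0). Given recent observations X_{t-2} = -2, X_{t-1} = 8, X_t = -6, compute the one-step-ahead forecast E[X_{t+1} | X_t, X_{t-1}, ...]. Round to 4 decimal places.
E[X_{t+1} \mid \mathcal F_t] = 3.6540

For an AR(p) model X_t = c + sum_i phi_i X_{t-i} + eps_t, the
one-step-ahead conditional mean is
  E[X_{t+1} | X_t, ...] = c + sum_i phi_i X_{t+1-i}.
Substitute known values:
  E[X_{t+1} | ...] = (-0.259) * (-6) + (0.153) * (8) + (-0.438) * (-2)
                   = 3.6540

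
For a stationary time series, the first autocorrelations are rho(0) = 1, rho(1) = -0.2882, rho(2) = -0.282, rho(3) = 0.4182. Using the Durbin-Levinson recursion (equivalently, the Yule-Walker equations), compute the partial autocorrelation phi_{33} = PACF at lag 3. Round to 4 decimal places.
\phi_{33} = 0.2460

The PACF at lag k is phi_{kk}, the last component of the solution
to the Yule-Walker system G_k phi = r_k where
  (G_k)_{ij} = rho(|i - j|), (r_k)_i = rho(i), i,j = 1..k.
Equivalently, Durbin-Levinson gives phi_{kk} iteratively:
  phi_{11} = rho(1)
  phi_{kk} = [rho(k) - sum_{j=1..k-1} phi_{k-1,j} rho(k-j)]
            / [1 - sum_{j=1..k-1} phi_{k-1,j} rho(j)],
  phi_{k,j} = phi_{k-1,j} - phi_{kk} phi_{k-1,k-j},  j = 1..k-1.
Step k = 1:
  phi_11 = rho(1) = -0.2882.
Step k = 2:
  phi_22 = [rho(2) - phi_11 rho(1)] / [1 - phi_11 rho(1)] = [-0.282 - (-0.2882)(-0.2882)] / [1 - (-0.2882)(-0.2882)]
         = -0.36505924 / 0.91694076 = -0.398127.
  Update: phi_21 = phi_11 - phi_22 phi_11 = -0.2882 - (-0.398127)(-0.2882) = -0.40294.
Step k = 3:
  phi_33 = [rho(3) - phi_21 rho(2) - phi_22 rho(1)] / [1 - phi_21 rho(1) - phi_22 rho(2)]
    numerator   = 0.4182 - (-0.40294)(-0.282) - (-0.398127)(-0.2882) = 0.18983051
    denominator = 1 - (-0.40294)(-0.2882) - (-0.398127)(-0.282) = 0.77160067
  phi_33 = 0.18983051 / 0.77160067 = 0.246.
Therefore phi_{33} = 0.2460.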